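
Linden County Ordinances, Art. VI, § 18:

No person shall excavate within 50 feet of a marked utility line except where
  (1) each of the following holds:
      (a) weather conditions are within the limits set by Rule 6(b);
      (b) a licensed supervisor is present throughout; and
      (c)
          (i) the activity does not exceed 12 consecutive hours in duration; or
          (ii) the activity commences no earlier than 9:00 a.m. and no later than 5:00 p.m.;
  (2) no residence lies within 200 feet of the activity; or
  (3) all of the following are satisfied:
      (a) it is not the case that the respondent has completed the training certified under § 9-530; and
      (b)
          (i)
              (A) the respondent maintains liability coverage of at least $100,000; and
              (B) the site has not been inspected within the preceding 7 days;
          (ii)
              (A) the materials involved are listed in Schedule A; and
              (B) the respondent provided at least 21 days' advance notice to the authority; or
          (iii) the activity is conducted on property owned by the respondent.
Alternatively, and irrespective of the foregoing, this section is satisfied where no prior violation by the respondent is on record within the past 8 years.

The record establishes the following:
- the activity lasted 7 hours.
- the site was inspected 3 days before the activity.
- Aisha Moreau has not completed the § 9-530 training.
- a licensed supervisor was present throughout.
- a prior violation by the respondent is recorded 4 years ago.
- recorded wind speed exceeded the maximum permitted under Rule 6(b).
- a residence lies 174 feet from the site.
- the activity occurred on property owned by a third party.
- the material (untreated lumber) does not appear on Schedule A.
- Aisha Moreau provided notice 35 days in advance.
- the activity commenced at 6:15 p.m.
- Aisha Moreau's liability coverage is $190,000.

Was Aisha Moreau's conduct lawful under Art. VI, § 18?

No — unlawful.

(a) weather ok — not satisfied.
(b) supervisor present — holds.
(i) ≤ 12 hrs duration — holds.
(ii) start within hours — not met.
(c) = T OR F = true.
So (1) is not satisfied (F AND T AND T).
(2) no residence in 200 ft — not satisfied.
(a) not (training certified) — satisfied.
(A) coverage ≥ $100,000 — holds.
(B) not (site inspected) — fails.
So (i) is not satisfied (T AND F).
(A) Schedule A material — not satisfied.
(B) ≥21 days' notice — holds.
So (ii) is not satisfied (F AND T).
(iii) own property — not met.
(b) = F OR F OR F = false.
So (3) is not satisfied (T AND F).
Overall = F OR F OR F = false.
Exception (no prior violation) — not satisfied.
Result: main false OR exception false → false.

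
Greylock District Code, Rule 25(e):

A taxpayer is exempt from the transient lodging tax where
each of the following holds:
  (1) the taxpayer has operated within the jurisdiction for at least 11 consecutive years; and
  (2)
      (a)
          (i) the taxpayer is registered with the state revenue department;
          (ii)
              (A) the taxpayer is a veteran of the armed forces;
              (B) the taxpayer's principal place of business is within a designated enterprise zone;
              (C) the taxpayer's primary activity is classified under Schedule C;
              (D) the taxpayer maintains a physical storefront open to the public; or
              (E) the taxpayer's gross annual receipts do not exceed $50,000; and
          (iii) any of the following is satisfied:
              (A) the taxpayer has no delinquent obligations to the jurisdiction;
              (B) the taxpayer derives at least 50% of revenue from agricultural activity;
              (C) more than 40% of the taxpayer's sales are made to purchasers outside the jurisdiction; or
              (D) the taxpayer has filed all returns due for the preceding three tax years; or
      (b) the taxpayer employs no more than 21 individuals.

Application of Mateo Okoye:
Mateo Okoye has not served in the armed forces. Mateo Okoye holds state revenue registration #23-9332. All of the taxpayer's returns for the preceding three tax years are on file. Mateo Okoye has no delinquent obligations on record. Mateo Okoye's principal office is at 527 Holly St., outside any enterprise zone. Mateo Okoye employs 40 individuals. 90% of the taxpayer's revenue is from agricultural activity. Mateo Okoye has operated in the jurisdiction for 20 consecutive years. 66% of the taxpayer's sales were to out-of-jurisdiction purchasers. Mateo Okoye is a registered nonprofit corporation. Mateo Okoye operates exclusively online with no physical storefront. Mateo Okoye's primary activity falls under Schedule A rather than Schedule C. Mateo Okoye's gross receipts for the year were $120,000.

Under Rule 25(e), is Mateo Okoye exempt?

(1) ≥ 11 yrs in jurisdiction — satisfied.
(i) state-registered — satisfied.
(A) veteran — not met.
(B) in enterprise zone — fails.
(C) Schedule C activity — not met.
(D) has storefront — not satisfied.
(E) receipts ≤ $50,000 — not satisfied.
(ii): F OR F OR F OR F OR F → false.
(A) no delinquency — satisfied.
(B) ≥50% agricultural — holds.
(C) >40% out-of-jur. sales — satisfied.
(D) returns current — holds.
(iii): T OR T OR T OR T → true.
(a) = T AND F AND T = false.
(b) ≤ 21 employees — not met.
(2): F OR F → false.
Overall: T AND F → false.

No — not exempt.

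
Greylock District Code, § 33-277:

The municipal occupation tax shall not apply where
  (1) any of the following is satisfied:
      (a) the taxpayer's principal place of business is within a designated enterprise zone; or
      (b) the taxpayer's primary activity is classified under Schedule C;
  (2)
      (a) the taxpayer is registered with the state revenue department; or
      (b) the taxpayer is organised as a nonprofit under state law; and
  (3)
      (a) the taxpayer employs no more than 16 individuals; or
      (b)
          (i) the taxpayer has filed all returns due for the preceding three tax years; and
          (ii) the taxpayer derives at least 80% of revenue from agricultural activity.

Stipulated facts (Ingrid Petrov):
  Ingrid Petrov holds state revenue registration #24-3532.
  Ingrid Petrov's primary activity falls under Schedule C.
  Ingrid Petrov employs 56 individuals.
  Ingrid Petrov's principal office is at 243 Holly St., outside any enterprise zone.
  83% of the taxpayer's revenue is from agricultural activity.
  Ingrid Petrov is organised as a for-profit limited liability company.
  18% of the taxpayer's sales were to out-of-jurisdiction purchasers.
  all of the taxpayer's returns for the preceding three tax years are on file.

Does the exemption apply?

(a) in enterprise zone — not satisfied.
(b) Schedule C activity — holds.
So (1) is satisfied (F OR T).
(a) state-registered — satisfied.
(b) nonprofit — not met.
So (2) is satisfied (T OR F).
(a) ≤ 16 employees — not met.
(i) returns current — holds.
(ii) ≥80% agricultural — met.
(b) = T AND T = true.
(3): F OR T → true.
Overall = T AND T AND T = true.

Yes — exempt.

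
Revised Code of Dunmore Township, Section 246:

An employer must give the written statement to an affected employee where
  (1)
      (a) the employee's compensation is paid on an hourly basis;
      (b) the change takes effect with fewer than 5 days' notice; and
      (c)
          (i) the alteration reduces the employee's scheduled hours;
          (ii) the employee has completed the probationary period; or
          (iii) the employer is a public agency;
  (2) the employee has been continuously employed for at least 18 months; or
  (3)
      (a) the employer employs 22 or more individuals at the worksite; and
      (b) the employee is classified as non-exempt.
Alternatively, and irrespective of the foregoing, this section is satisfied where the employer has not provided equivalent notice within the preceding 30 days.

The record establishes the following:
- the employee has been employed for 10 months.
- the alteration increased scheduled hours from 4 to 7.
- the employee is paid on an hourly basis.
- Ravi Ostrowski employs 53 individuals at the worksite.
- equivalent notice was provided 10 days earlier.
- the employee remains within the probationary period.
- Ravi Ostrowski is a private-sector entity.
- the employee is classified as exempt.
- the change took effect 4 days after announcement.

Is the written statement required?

(a) hourly-paid — met.
(b) < 5 days' notice — satisfied.
(i) hours reduced — not satisfied.
(ii) past probation — not met.
(iii) public agency — not satisfied.
So (c) is not satisfied (F OR F OR F).
(1) = T AND T AND F = false.
(2) tenure ≥ 18 mo. — fails.
(a) ≥ 22 at site — met.
(b) non-exempt — fails.
So (3) is not satisfied (T AND F).
Overall: F OR F OR F → false.
Exception (no recent notice) — not satisfied.
Result: main false OR exception false → false.

No — not required.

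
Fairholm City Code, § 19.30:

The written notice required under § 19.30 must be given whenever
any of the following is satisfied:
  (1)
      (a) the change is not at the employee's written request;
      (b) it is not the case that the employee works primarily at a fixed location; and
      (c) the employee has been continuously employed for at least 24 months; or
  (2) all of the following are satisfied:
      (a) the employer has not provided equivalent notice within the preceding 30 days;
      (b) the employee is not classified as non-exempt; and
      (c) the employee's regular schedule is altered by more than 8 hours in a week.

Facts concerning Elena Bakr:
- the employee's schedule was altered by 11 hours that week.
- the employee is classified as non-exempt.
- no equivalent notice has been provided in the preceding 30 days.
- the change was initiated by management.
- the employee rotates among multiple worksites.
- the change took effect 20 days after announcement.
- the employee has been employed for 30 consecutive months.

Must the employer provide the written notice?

Yes — required.

(a) not employee-requested — holds.
(b) not (fixed location) — met.
(c) tenure ≥ 24 mo. — satisfied.
(1): T AND T AND T → true.
(a) no recent notice — holds.
(b) not (non-exempt) — fails.
(c) schedule shift > 8h — holds.
(2): T AND F AND T → false.
So Overall is satisfied (T OR F).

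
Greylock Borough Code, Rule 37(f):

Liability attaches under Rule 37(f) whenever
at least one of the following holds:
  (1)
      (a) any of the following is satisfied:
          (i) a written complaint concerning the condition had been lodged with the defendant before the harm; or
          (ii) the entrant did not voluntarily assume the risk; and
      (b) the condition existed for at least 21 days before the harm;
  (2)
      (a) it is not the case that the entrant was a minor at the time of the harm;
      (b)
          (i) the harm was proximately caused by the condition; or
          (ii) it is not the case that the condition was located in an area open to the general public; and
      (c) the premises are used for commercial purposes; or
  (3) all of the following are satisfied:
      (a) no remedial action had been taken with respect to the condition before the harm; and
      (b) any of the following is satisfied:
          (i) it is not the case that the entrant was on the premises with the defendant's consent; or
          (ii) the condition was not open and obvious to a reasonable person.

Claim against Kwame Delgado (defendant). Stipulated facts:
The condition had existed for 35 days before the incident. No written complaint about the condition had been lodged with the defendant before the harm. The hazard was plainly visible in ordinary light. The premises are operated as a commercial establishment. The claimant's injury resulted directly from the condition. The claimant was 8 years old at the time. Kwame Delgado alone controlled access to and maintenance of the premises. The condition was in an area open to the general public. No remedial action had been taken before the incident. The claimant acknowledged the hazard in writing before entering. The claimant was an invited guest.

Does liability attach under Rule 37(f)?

No — not liable.

(i) complaint lodged — not met.
(ii) no assumed risk — not met.
(a): F OR F → false.
(b) condition ≥21 days old — satisfied.
So (1) is not satisfied (F AND T).
(a) not (entrant a minor) — not satisfied.
(i) proximate cause — met.
(ii) not (public area) — not satisfied.
So (b) is satisfied (T OR F).
(c) commercial use — satisfied.
(2): F AND T AND T → false.
(a) no remedial action — met.
(i) not (consent to enter) — fails.
(ii) not open/obvious — fails.
(b) = F OR F = false.
(3) = T AND F = false.
Overall: F OR F OR F → false.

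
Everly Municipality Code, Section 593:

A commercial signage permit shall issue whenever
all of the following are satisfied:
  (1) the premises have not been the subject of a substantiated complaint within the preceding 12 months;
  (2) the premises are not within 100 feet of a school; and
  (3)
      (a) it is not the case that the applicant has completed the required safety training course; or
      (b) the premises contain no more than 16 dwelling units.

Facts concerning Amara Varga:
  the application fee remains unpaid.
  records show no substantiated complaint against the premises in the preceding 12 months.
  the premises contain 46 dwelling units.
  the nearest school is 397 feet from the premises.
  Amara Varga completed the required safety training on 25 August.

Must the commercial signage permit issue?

(1) no complaint in 12 mo. — met.
(2) ≥100 ft from school — met.
(a) not (safety training) — not satisfied.
(b) ≤ 16 units — not satisfied.
(3) = F OR F = false.
Overall = T AND T AND F = false.

No — denied.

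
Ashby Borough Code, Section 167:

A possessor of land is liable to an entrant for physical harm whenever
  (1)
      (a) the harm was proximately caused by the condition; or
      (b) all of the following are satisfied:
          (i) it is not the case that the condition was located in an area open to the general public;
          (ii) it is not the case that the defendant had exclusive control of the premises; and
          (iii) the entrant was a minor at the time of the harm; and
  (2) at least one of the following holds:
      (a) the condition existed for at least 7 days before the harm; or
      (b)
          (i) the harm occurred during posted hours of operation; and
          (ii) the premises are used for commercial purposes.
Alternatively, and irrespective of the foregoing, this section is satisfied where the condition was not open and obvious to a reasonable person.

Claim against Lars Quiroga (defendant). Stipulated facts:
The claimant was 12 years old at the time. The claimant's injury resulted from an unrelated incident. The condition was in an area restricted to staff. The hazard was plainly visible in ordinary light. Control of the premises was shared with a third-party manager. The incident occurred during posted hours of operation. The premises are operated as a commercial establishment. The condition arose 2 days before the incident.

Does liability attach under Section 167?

Yes — liable.

(a) proximate cause — not satisfied.
(i) not (public area) — satisfied.
(ii) not (exclusive control) — met.
(iii) entrant a minor — satisfied.
(b): T AND T AND T → true.
(1): F OR T → true.
(a) condition ≥7 days old — fails.
(i) during posted hours — met.
(ii) commercial use — met.
(b) = T AND T = true.
(2) = F OR T = true.
Overall: T AND T → true.
Exception (not open/obvious) — not satisfied.
Result: main true OR exception false → true.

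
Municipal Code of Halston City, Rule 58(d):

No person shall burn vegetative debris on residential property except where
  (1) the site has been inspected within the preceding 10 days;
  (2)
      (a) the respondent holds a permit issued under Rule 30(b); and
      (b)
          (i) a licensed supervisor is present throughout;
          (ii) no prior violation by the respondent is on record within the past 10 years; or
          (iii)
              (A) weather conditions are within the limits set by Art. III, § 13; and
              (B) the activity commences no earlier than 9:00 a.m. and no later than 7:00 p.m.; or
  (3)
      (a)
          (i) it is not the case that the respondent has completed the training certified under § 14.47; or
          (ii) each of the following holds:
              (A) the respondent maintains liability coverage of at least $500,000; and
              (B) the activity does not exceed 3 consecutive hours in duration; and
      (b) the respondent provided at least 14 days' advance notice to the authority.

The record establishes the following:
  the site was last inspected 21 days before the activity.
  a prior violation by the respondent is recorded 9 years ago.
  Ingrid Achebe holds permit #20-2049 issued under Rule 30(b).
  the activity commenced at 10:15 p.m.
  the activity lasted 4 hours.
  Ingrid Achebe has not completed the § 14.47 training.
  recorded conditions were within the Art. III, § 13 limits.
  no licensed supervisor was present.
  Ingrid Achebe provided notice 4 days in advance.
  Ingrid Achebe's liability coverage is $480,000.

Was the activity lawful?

No — unlawful.

(1) site inspected — not met.
(a) holds permit — holds.
(i) supervisor present — not met.
(ii) no prior violation — not met.
(A) weather ok — met.
(B) start within hours — not satisfied.
(iii): T AND F → false.
(b): F OR F OR F → false.
(2) = T AND F = false.
(i) not (training certified) — holds.
(A) coverage ≥ $500,000 — fails.
(B) ≤ 3 hrs duration — not met.
So (ii) is not satisfied (F AND F).
So (a) is satisfied (T OR F).
(b) ≥14 days' notice — not met.
(3) = T AND F = false.
Overall = F OR F OR F = false.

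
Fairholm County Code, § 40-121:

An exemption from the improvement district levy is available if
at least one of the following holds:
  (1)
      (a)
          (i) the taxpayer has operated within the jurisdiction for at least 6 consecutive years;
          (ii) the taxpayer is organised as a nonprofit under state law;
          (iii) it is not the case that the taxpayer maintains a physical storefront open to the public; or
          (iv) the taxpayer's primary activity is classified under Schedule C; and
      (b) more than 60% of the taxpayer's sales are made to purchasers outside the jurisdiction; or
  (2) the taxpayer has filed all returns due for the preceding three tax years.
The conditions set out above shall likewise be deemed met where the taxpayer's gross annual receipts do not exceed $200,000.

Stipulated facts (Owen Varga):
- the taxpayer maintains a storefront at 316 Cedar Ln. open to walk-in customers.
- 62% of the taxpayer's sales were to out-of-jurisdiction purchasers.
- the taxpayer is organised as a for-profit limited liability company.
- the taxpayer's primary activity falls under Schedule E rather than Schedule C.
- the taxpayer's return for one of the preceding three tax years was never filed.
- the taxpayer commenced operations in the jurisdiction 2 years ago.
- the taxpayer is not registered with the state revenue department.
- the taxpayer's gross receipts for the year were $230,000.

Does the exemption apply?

No — not exempt.

(i) ≥ 6 yrs in jurisdiction — not satisfied.
(ii) nonprofit — fails.
(iii) not (has storefront) — fails.
(iv) Schedule C activity — fails.
(a) = F OR F OR F OR F = false.
(b) >60% out-of-jur. sales — holds.
(1): F AND T → false.
(2) returns current — not satisfied.
Overall: F OR F → false.
Exception (receipts ≤ $200,000) — not satisfied.
Result: main false OR exception false → false.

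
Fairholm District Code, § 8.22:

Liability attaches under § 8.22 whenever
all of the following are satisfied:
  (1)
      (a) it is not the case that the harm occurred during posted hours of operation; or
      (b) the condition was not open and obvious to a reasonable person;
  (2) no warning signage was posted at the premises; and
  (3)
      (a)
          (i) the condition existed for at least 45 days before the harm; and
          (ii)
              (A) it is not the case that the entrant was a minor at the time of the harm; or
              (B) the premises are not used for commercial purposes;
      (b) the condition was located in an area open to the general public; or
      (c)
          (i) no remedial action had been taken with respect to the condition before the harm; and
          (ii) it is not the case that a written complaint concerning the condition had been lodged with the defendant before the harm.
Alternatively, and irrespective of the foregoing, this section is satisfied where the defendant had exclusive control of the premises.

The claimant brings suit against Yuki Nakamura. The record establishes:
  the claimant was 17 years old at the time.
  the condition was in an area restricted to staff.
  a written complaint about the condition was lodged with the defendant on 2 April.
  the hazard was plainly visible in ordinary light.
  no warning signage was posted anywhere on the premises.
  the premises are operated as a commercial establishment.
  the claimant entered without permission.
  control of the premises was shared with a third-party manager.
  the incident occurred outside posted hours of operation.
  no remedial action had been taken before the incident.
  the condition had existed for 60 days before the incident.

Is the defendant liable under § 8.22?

(a) not (during posted hours) — met.
(b) not open/obvious — fails.
(1) = T OR F = true.
(2) no signage posted — satisfied.
(i) condition ≥45 days old — satisfied.
(A) not (entrant a minor) — not satisfied.
(B) not (commercial use) — not met.
(ii) = F OR F = false.
(a): T AND F → false.
(b) public area — not met.
(i) no remedial action — holds.
(ii) not (complaint lodged) — fails.
(c): T AND F → false.
So (3) is not satisfied (F OR F OR F).
So Overall is not satisfied (T AND T AND F).
Exception (exclusive control) — not satisfied.
Result: main false OR exception false → false.

No — not liable.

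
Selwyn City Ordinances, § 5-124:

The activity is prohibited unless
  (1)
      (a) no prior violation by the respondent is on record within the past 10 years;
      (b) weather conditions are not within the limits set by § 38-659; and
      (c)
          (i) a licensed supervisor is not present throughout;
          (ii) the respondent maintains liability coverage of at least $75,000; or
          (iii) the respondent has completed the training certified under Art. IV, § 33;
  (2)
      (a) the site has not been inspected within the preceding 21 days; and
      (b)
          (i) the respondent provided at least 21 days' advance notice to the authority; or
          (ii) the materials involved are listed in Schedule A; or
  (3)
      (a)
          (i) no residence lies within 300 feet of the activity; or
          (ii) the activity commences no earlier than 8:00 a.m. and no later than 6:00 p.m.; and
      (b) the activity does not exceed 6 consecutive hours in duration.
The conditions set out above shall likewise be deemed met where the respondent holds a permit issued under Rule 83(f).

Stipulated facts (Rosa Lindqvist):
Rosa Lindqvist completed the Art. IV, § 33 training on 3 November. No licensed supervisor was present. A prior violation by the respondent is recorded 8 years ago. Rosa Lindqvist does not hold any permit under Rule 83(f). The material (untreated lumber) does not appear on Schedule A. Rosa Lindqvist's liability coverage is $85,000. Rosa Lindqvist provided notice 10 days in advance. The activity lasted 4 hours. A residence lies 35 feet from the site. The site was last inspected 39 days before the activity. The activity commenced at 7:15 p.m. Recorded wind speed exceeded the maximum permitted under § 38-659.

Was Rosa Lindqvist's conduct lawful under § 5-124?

(a) no prior violation — not met.
(b) not (weather ok) — met.
(i) not (supervisor present) — met.
(ii) coverage ≥ $75,000 — met.
(iii) training certified — satisfied.
(c) = T OR T OR T = true.
(1) = F AND T AND T = false.
(a) not (site inspected) — holds.
(i) ≥21 days' notice — not satisfied.
(ii) Schedule A material — not satisfied.
(b) = F OR F = false.
(2): T AND F → false.
(i) no residence in 300 ft — fails.
(ii) start within hours — not satisfied.
So (a) is not satisfied (F OR F).
(b) ≤ 6 hrs duration — satisfied.
So (3) is not satisfied (F AND T).
So Overall is not satisfied (F OR F OR F).
Exception (holds permit) — not satisfied.
Result: main false OR exception false → false.

No — unlawful.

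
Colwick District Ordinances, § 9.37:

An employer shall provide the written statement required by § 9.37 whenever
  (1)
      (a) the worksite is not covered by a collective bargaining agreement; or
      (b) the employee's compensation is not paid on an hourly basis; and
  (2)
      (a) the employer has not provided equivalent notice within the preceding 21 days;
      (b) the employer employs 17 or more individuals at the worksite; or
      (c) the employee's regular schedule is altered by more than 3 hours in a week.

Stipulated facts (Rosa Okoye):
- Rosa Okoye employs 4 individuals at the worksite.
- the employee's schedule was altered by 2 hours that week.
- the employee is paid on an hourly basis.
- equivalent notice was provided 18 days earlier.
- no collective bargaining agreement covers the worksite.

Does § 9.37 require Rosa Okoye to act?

(a) no CBA — holds.
(b) not (hourly-paid) — not met.
(1): T OR F → true.
(a) no recent notice — fails.
(b) ≥ 17 at site — fails.
(c) schedule shift > 3h — not satisfied.
So (2) is not satisfied (F OR F OR F).
Overall: T AND F → false.

No — not required.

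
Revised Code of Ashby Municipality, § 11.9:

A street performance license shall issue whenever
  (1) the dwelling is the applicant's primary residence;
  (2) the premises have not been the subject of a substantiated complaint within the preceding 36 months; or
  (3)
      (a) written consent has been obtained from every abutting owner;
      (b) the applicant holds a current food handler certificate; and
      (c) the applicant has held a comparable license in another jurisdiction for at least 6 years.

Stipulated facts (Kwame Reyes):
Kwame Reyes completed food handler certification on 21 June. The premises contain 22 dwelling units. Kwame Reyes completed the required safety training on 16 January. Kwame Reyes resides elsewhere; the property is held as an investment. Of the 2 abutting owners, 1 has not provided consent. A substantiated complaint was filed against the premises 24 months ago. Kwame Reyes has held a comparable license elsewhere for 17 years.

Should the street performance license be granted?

No — denied.

(1) primary residence — not met.
(2) no complaint in 36 mo. — not met.
(a) all abutters consent — not met.
(b) food handler cert. — holds.
(c) prior license ≥ 6 yr — satisfied.
(3): F AND T AND T → false.
Overall: F OR F OR F → false.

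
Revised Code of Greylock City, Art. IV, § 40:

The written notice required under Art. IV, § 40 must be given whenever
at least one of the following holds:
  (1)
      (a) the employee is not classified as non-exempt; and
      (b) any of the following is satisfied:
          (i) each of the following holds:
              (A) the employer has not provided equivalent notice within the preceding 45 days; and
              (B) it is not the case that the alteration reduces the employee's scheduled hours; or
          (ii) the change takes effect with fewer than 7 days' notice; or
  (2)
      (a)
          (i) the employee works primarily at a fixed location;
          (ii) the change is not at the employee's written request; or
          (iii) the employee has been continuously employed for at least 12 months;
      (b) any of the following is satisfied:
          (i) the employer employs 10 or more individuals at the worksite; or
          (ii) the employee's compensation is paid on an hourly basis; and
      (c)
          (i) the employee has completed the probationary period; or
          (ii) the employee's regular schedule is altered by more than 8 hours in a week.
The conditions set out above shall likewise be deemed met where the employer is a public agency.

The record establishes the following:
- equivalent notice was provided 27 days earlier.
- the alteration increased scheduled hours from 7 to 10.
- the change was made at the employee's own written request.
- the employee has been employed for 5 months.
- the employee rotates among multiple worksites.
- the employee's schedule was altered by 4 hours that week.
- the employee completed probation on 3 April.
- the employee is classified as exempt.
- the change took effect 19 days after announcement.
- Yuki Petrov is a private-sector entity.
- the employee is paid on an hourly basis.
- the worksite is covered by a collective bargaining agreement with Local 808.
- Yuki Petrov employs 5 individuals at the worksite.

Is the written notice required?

No — not required.

(a) not (non-exempt) — holds.
(A) no recent notice — not met.
(B) not (hours reduced) — met.
So (i) is not satisfied (F AND T).
(ii) < 7 days' notice — fails.
(b): F OR F → false.
So (1) is not satisfied (T AND F).
(i) fixed location — not met.
(ii) not employee-requested — not satisfied.
(iii) tenure ≥ 12 mo. — not satisfied.
(a) = F OR F OR F = false.
(i) ≥ 10 at site — not met.
(ii) hourly-paid — met.
(b): F OR T → true.
(i) past probation — holds.
(ii) schedule shift > 8h — fails.
(c) = T OR F = true.
(2) = F AND T AND T = false.
So Overall is not satisfied (F OR F).
Exception (public agency) — not satisfied.
Result: main false OR exception false → false.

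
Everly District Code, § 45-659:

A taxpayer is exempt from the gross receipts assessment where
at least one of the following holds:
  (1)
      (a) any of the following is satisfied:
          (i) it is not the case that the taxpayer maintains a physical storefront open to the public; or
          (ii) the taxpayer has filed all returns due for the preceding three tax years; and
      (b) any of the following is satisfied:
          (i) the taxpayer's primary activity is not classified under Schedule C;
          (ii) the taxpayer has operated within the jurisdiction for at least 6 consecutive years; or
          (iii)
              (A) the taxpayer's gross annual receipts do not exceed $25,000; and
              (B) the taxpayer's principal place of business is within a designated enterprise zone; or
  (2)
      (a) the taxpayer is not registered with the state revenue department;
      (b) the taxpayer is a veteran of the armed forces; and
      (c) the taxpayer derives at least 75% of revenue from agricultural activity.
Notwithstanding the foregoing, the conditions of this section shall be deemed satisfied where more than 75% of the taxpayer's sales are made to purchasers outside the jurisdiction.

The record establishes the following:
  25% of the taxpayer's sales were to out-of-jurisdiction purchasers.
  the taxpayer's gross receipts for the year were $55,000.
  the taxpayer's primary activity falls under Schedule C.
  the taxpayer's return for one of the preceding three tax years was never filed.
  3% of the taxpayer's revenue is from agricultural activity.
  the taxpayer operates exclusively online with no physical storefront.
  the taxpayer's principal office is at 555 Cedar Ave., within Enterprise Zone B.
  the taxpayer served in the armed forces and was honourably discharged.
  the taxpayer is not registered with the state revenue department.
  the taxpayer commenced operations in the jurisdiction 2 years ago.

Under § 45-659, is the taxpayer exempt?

No — not exempt.

(i) not (has storefront) — satisfied.
(ii) returns current — not met.
(a) = T OR F = true.
(i) not (Schedule C activity) — not met.
(ii) ≥ 6 yrs in jurisdiction — not met.
(A) receipts ≤ $25,000 — not satisfied.
(B) in enterprise zone — holds.
(iii): F AND T → false.
So (b) is not satisfied (F OR F OR F).
So (1) is not satisfied (T AND F).
(a) not (state-registered) — met.
(b) veteran — met.
(c) ≥75% agricultural — fails.
(2) = T AND T AND F = false.
So Overall is not satisfied (F OR F).
Exception (>75% out-of-jur. sales) — not satisfied.
Result: main false OR exception false → false.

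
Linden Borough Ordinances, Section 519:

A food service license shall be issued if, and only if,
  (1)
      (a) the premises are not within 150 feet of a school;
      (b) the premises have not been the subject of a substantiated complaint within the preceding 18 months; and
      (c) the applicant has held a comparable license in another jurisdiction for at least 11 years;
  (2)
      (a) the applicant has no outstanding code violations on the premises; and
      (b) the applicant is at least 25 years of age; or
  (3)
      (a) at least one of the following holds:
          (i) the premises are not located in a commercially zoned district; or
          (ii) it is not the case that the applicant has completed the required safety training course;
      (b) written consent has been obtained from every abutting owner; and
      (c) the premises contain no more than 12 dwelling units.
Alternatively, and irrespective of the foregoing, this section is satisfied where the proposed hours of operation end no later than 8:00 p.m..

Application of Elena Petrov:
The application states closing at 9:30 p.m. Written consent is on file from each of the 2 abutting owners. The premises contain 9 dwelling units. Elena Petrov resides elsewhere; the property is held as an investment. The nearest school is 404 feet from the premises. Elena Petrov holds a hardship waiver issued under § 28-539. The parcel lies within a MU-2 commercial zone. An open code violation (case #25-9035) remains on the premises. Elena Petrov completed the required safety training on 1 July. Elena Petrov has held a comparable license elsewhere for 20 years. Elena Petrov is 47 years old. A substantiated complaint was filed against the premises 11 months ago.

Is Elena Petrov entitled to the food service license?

No — denied.

(a) ≥150 ft from school — satisfied.
(b) no complaint in 18 mo. — not satisfied.
(c) prior license ≥ 11 yr — met.
(1): T AND F AND T → false.
(a) no code violations — not met.
(b) age ≥ 25 — holds.
(2): F AND T → false.
(i) not (commercially zoned) — not met.
(ii) not (safety training) — not met.
(a): F OR F → false.
(b) all abutters consent — satisfied.
(c) ≤ 12 units — satisfied.
(3) = F AND T AND T = false.
Overall: F OR F OR F → false.
Exception (closes by 8 p.m.) — not satisfied.
Result: main false OR exception false → false.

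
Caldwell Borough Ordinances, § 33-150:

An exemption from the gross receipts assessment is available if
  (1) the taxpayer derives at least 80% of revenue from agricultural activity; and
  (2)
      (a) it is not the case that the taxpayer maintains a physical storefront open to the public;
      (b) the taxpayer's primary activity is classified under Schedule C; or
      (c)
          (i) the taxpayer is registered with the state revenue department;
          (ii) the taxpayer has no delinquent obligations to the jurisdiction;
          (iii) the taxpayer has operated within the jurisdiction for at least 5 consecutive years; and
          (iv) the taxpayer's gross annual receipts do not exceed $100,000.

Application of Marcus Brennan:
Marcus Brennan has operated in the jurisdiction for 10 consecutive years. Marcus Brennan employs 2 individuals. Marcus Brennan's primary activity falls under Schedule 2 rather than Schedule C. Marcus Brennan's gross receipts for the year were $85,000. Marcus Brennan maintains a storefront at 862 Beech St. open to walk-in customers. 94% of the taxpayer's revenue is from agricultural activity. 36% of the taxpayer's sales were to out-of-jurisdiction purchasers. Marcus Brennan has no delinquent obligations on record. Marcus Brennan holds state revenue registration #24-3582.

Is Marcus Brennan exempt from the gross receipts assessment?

(1) ≥80% agricultural — satisfied.
(a) not (has storefront) — not satisfied.
(b) Schedule C activity — not satisfied.
(i) state-registered — holds.
(ii) no delinquency — holds.
(iii) ≥ 5 yrs in jurisdiction — met.
(iv) receipts ≤ $100,000 — met.
(c) = T AND T AND T AND T = true.
(2): F OR F OR T → true.
Overall = T AND T = true.

Yes — exempt.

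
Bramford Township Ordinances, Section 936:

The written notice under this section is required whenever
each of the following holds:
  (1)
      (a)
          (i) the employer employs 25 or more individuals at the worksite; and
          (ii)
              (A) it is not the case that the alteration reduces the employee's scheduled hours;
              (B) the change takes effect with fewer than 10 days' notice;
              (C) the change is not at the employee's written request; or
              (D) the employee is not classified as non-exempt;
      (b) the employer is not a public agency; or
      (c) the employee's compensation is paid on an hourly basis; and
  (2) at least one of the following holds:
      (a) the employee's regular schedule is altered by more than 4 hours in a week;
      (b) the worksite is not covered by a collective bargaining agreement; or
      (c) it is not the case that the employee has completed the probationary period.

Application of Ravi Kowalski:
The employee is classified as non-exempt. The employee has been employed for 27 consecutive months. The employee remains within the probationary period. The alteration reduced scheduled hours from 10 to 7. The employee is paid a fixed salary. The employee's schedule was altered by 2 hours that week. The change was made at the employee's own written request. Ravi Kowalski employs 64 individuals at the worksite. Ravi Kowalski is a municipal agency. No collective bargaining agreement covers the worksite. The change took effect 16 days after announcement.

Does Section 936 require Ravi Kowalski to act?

No — not required.

(i) ≥ 25 at site — holds.
(A) not (hours reduced) — fails.
(B) < 10 days' notice — not satisfied.
(C) not employee-requested — fails.
(D) not (non-exempt) — not met.
(ii): F OR F OR F OR F → false.
(a): T AND F → false.
(b) not (public agency) — not satisfied.
(c) hourly-paid — fails.
(1): F OR F OR F → false.
(a) schedule shift > 4h — not satisfied.
(b) no CBA — met.
(c) not (past probation) — met.
(2) = F OR T OR T = true.
So Overall is not satisfied (F AND T).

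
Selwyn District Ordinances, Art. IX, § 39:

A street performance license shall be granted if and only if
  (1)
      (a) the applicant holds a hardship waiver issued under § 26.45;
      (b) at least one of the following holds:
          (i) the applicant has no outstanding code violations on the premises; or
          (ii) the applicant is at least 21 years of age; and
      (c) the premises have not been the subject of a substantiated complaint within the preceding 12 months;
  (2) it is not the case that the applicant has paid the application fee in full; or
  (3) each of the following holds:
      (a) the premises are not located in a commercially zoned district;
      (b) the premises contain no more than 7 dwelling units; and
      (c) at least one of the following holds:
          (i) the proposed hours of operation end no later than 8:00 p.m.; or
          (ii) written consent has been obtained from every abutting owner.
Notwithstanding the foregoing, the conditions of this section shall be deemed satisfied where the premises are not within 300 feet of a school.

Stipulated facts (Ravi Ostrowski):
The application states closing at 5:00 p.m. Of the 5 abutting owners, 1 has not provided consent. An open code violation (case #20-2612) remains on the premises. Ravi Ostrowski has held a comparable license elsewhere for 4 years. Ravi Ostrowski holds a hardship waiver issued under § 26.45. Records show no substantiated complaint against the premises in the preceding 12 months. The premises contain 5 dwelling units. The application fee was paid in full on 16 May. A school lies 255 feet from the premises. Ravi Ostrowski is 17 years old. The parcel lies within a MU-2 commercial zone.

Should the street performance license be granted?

(a) hardship waiver — satisfied.
(i) no code violations — fails.
(ii) age ≥ 21 — fails.
(b): F OR F → false.
(c) no complaint in 12 mo. — holds.
So (1) is not satisfied (T AND F AND T).
(2) not (fee paid) — fails.
(a) not (commercially zoned) — not satisfied.
(b) ≤ 7 units — met.
(i) closes by 8 p.m. — met.
(ii) all abutters consent — fails.
(c) = T OR F = true.
(3): F AND T AND T → false.
Overall = F OR F OR F = false.
Exception (≥300 ft from school) — not satisfied.
Result: main false OR exception false → false.

No — denied.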